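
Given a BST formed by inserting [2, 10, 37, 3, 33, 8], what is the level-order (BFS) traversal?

Tree insertion order: [2, 10, 37, 3, 33, 8]
Tree (level-order array): [2, None, 10, 3, 37, None, 8, 33]
BFS from the root, enqueuing left then right child of each popped node:
  queue [2] -> pop 2, enqueue [10], visited so far: [2]
  queue [10] -> pop 10, enqueue [3, 37], visited so far: [2, 10]
  queue [3, 37] -> pop 3, enqueue [8], visited so far: [2, 10, 3]
  queue [37, 8] -> pop 37, enqueue [33], visited so far: [2, 10, 3, 37]
  queue [8, 33] -> pop 8, enqueue [none], visited so far: [2, 10, 3, 37, 8]
  queue [33] -> pop 33, enqueue [none], visited so far: [2, 10, 3, 37, 8, 33]
Result: [2, 10, 3, 37, 8, 33]


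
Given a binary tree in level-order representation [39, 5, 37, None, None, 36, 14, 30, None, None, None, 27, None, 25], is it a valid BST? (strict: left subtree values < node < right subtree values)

Level-order array: [39, 5, 37, None, None, 36, 14, 30, None, None, None, 27, None, 25]
Validate using subtree bounds (lo, hi): at each node, require lo < value < hi,
then recurse left with hi=value and right with lo=value.
Preorder trace (stopping at first violation):
  at node 39 with bounds (-inf, +inf): OK
  at node 5 with bounds (-inf, 39): OK
  at node 37 with bounds (39, +inf): VIOLATION
Node 37 violates its bound: not (39 < 37 < +inf).
Result: Not a valid BST


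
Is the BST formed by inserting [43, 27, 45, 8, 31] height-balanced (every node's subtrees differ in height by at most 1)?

Tree (level-order array): [43, 27, 45, 8, 31]
Definition: a tree is height-balanced if, at every node, |h(left) - h(right)| <= 1 (empty subtree has height -1).
Bottom-up per-node check:
  node 8: h_left=-1, h_right=-1, diff=0 [OK], height=0
  node 31: h_left=-1, h_right=-1, diff=0 [OK], height=0
  node 27: h_left=0, h_right=0, diff=0 [OK], height=1
  node 45: h_left=-1, h_right=-1, diff=0 [OK], height=0
  node 43: h_left=1, h_right=0, diff=1 [OK], height=2
All nodes satisfy the balance condition.
Result: Balanced


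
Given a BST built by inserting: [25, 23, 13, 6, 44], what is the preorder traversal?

Tree insertion order: [25, 23, 13, 6, 44]
Tree (level-order array): [25, 23, 44, 13, None, None, None, 6]
Preorder traversal: [25, 23, 13, 6, 44]


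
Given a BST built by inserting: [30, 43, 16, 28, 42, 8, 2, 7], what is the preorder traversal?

Tree insertion order: [30, 43, 16, 28, 42, 8, 2, 7]
Tree (level-order array): [30, 16, 43, 8, 28, 42, None, 2, None, None, None, None, None, None, 7]
Preorder traversal: [30, 16, 8, 2, 7, 28, 43, 42]


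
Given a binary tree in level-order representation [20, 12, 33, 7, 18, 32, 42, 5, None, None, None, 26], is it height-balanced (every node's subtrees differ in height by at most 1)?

Tree (level-order array): [20, 12, 33, 7, 18, 32, 42, 5, None, None, None, 26]
Definition: a tree is height-balanced if, at every node, |h(left) - h(right)| <= 1 (empty subtree has height -1).
Bottom-up per-node check:
  node 5: h_left=-1, h_right=-1, diff=0 [OK], height=0
  node 7: h_left=0, h_right=-1, diff=1 [OK], height=1
  node 18: h_left=-1, h_right=-1, diff=0 [OK], height=0
  node 12: h_left=1, h_right=0, diff=1 [OK], height=2
  node 26: h_left=-1, h_right=-1, diff=0 [OK], height=0
  node 32: h_left=0, h_right=-1, diff=1 [OK], height=1
  node 42: h_left=-1, h_right=-1, diff=0 [OK], height=0
  node 33: h_left=1, h_right=0, diff=1 [OK], height=2
  node 20: h_left=2, h_right=2, diff=0 [OK], height=3
All nodes satisfy the balance condition.
Result: Balanced


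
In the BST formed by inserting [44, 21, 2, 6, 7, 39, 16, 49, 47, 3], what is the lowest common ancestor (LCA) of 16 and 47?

Tree insertion order: [44, 21, 2, 6, 7, 39, 16, 49, 47, 3]
Tree (level-order array): [44, 21, 49, 2, 39, 47, None, None, 6, None, None, None, None, 3, 7, None, None, None, 16]
In a BST, the LCA of p=16, q=47 is the first node v on the
root-to-leaf path with p <= v <= q (go left if both < v, right if both > v).
Walk from root:
  at 44: 16 <= 44 <= 47, this is the LCA
LCA = 44


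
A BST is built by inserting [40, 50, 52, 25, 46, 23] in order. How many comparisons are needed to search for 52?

Search path for 52: 40 -> 50 -> 52
Found: True
Comparisons: 3


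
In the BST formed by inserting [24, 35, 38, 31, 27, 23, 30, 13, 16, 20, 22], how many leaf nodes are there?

Tree built from: [24, 35, 38, 31, 27, 23, 30, 13, 16, 20, 22]
Tree (level-order array): [24, 23, 35, 13, None, 31, 38, None, 16, 27, None, None, None, None, 20, None, 30, None, 22]
Rule: A leaf has 0 children.
Per-node child counts:
  node 24: 2 child(ren)
  node 23: 1 child(ren)
  node 13: 1 child(ren)
  node 16: 1 child(ren)
  node 20: 1 child(ren)
  node 22: 0 child(ren)
  node 35: 2 child(ren)
  node 31: 1 child(ren)
  node 27: 1 child(ren)
  node 30: 0 child(ren)
  node 38: 0 child(ren)
Matching nodes: [22, 30, 38]
Count of leaf nodes: 3


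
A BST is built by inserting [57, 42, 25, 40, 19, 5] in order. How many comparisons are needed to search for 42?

Search path for 42: 57 -> 42
Found: True
Comparisons: 2


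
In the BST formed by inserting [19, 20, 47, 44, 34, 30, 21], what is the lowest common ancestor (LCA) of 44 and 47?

Tree insertion order: [19, 20, 47, 44, 34, 30, 21]
Tree (level-order array): [19, None, 20, None, 47, 44, None, 34, None, 30, None, 21]
In a BST, the LCA of p=44, q=47 is the first node v on the
root-to-leaf path with p <= v <= q (go left if both < v, right if both > v).
Walk from root:
  at 19: both 44 and 47 > 19, go right
  at 20: both 44 and 47 > 20, go right
  at 47: 44 <= 47 <= 47, this is the LCA
LCA = 47


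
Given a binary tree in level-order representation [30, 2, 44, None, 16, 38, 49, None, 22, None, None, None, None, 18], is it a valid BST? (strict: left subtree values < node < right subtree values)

Level-order array: [30, 2, 44, None, 16, 38, 49, None, 22, None, None, None, None, 18]
Validate using subtree bounds (lo, hi): at each node, require lo < value < hi,
then recurse left with hi=value and right with lo=value.
Preorder trace (stopping at first violation):
  at node 30 with bounds (-inf, +inf): OK
  at node 2 with bounds (-inf, 30): OK
  at node 16 with bounds (2, 30): OK
  at node 22 with bounds (16, 30): OK
  at node 18 with bounds (16, 22): OK
  at node 44 with bounds (30, +inf): OK
  at node 38 with bounds (30, 44): OK
  at node 49 with bounds (44, +inf): OK
No violation found at any node.
Result: Valid BST


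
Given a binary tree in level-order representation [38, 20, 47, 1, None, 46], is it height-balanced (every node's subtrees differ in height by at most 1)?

Tree (level-order array): [38, 20, 47, 1, None, 46]
Definition: a tree is height-balanced if, at every node, |h(left) - h(right)| <= 1 (empty subtree has height -1).
Bottom-up per-node check:
  node 1: h_left=-1, h_right=-1, diff=0 [OK], height=0
  node 20: h_left=0, h_right=-1, diff=1 [OK], height=1
  node 46: h_left=-1, h_right=-1, diff=0 [OK], height=0
  node 47: h_left=0, h_right=-1, diff=1 [OK], height=1
  node 38: h_left=1, h_right=1, diff=0 [OK], height=2
All nodes satisfy the balance condition.
Result: Balanced


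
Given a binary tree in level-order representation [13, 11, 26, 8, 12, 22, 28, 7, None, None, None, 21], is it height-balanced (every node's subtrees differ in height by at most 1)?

Tree (level-order array): [13, 11, 26, 8, 12, 22, 28, 7, None, None, None, 21]
Definition: a tree is height-balanced if, at every node, |h(left) - h(right)| <= 1 (empty subtree has height -1).
Bottom-up per-node check:
  node 7: h_left=-1, h_right=-1, diff=0 [OK], height=0
  node 8: h_left=0, h_right=-1, diff=1 [OK], height=1
  node 12: h_left=-1, h_right=-1, diff=0 [OK], height=0
  node 11: h_left=1, h_right=0, diff=1 [OK], height=2
  node 21: h_left=-1, h_right=-1, diff=0 [OK], height=0
  node 22: h_left=0, h_right=-1, diff=1 [OK], height=1
  node 28: h_left=-1, h_right=-1, diff=0 [OK], height=0
  node 26: h_left=1, h_right=0, diff=1 [OK], height=2
  node 13: h_left=2, h_right=2, diff=0 [OK], height=3
All nodes satisfy the balance condition.
Result: Balanced


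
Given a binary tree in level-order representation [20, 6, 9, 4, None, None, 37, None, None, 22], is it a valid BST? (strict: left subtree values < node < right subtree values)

Level-order array: [20, 6, 9, 4, None, None, 37, None, None, 22]
Validate using subtree bounds (lo, hi): at each node, require lo < value < hi,
then recurse left with hi=value and right with lo=value.
Preorder trace (stopping at first violation):
  at node 20 with bounds (-inf, +inf): OK
  at node 6 with bounds (-inf, 20): OK
  at node 4 with bounds (-inf, 6): OK
  at node 9 with bounds (20, +inf): VIOLATION
Node 9 violates its bound: not (20 < 9 < +inf).
Result: Not a valid BST


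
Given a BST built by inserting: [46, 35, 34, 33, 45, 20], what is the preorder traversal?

Tree insertion order: [46, 35, 34, 33, 45, 20]
Tree (level-order array): [46, 35, None, 34, 45, 33, None, None, None, 20]
Preorder traversal: [46, 35, 34, 33, 20, 45]


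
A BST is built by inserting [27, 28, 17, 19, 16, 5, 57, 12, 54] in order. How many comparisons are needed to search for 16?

Search path for 16: 27 -> 17 -> 16
Found: True
Comparisons: 3


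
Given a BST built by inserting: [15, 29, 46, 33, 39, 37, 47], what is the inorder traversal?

Tree insertion order: [15, 29, 46, 33, 39, 37, 47]
Tree (level-order array): [15, None, 29, None, 46, 33, 47, None, 39, None, None, 37]
Inorder traversal: [15, 29, 33, 37, 39, 46, 47]


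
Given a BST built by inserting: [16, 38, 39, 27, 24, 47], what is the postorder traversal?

Tree insertion order: [16, 38, 39, 27, 24, 47]
Tree (level-order array): [16, None, 38, 27, 39, 24, None, None, 47]
Postorder traversal: [24, 27, 47, 39, 38, 16]


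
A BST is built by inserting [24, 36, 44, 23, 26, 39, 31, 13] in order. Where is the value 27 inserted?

Starting tree (level order): [24, 23, 36, 13, None, 26, 44, None, None, None, 31, 39]
Insertion path: 24 -> 36 -> 26 -> 31
Result: insert 27 as left child of 31
Final tree (level order): [24, 23, 36, 13, None, 26, 44, None, None, None, 31, 39, None, 27]


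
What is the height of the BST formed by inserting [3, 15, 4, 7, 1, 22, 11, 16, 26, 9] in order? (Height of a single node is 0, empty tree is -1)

Insertion order: [3, 15, 4, 7, 1, 22, 11, 16, 26, 9]
Tree (level-order array): [3, 1, 15, None, None, 4, 22, None, 7, 16, 26, None, 11, None, None, None, None, 9]
Compute height bottom-up (empty subtree = -1):
  height(1) = 1 + max(-1, -1) = 0
  height(9) = 1 + max(-1, -1) = 0
  height(11) = 1 + max(0, -1) = 1
  height(7) = 1 + max(-1, 1) = 2
  height(4) = 1 + max(-1, 2) = 3
  height(16) = 1 + max(-1, -1) = 0
  height(26) = 1 + max(-1, -1) = 0
  height(22) = 1 + max(0, 0) = 1
  height(15) = 1 + max(3, 1) = 4
  height(3) = 1 + max(0, 4) = 5
Height = 5


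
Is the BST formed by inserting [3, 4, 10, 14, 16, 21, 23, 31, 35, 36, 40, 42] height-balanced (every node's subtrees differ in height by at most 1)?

Tree (level-order array): [3, None, 4, None, 10, None, 14, None, 16, None, 21, None, 23, None, 31, None, 35, None, 36, None, 40, None, 42]
Definition: a tree is height-balanced if, at every node, |h(left) - h(right)| <= 1 (empty subtree has height -1).
Bottom-up per-node check:
  node 42: h_left=-1, h_right=-1, diff=0 [OK], height=0
  node 40: h_left=-1, h_right=0, diff=1 [OK], height=1
  node 36: h_left=-1, h_right=1, diff=2 [FAIL (|-1-1|=2 > 1)], height=2
  node 35: h_left=-1, h_right=2, diff=3 [FAIL (|-1-2|=3 > 1)], height=3
  node 31: h_left=-1, h_right=3, diff=4 [FAIL (|-1-3|=4 > 1)], height=4
  node 23: h_left=-1, h_right=4, diff=5 [FAIL (|-1-4|=5 > 1)], height=5
  node 21: h_left=-1, h_right=5, diff=6 [FAIL (|-1-5|=6 > 1)], height=6
  node 16: h_left=-1, h_right=6, diff=7 [FAIL (|-1-6|=7 > 1)], height=7
  node 14: h_left=-1, h_right=7, diff=8 [FAIL (|-1-7|=8 > 1)], height=8
  node 10: h_left=-1, h_right=8, diff=9 [FAIL (|-1-8|=9 > 1)], height=9
  node 4: h_left=-1, h_right=9, diff=10 [FAIL (|-1-9|=10 > 1)], height=10
  node 3: h_left=-1, h_right=10, diff=11 [FAIL (|-1-10|=11 > 1)], height=11
Node 36 violates the condition: |-1 - 1| = 2 > 1.
Result: Not balanced


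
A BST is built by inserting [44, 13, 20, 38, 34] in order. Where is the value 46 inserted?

Starting tree (level order): [44, 13, None, None, 20, None, 38, 34]
Insertion path: 44
Result: insert 46 as right child of 44
Final tree (level order): [44, 13, 46, None, 20, None, None, None, 38, 34]


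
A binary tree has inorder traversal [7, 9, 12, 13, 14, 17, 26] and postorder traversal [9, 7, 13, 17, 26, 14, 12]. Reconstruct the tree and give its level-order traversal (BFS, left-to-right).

Inorder:   [7, 9, 12, 13, 14, 17, 26]
Postorder: [9, 7, 13, 17, 26, 14, 12]
Algorithm: postorder visits root last, so walk postorder right-to-left;
each value is the root of the current inorder slice — split it at that
value, recurse on the right subtree first, then the left.
Recursive splits:
  root=12; inorder splits into left=[7, 9], right=[13, 14, 17, 26]
  root=14; inorder splits into left=[13], right=[17, 26]
  root=26; inorder splits into left=[17], right=[]
  root=17; inorder splits into left=[], right=[]
  root=13; inorder splits into left=[], right=[]
  root=7; inorder splits into left=[], right=[9]
  root=9; inorder splits into left=[], right=[]
Reconstructed level-order: [12, 7, 14, 9, 13, 26, 17]


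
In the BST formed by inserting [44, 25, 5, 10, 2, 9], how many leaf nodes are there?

Tree built from: [44, 25, 5, 10, 2, 9]
Tree (level-order array): [44, 25, None, 5, None, 2, 10, None, None, 9]
Rule: A leaf has 0 children.
Per-node child counts:
  node 44: 1 child(ren)
  node 25: 1 child(ren)
  node 5: 2 child(ren)
  node 2: 0 child(ren)
  node 10: 1 child(ren)
  node 9: 0 child(ren)
Matching nodes: [2, 9]
Count of leaf nodes: 2


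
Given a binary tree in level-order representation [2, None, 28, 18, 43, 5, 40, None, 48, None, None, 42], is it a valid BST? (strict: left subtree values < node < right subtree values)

Level-order array: [2, None, 28, 18, 43, 5, 40, None, 48, None, None, 42]
Validate using subtree bounds (lo, hi): at each node, require lo < value < hi,
then recurse left with hi=value and right with lo=value.
Preorder trace (stopping at first violation):
  at node 2 with bounds (-inf, +inf): OK
  at node 28 with bounds (2, +inf): OK
  at node 18 with bounds (2, 28): OK
  at node 5 with bounds (2, 18): OK
  at node 40 with bounds (18, 28): VIOLATION
Node 40 violates its bound: not (18 < 40 < 28).
Result: Not a valid BST


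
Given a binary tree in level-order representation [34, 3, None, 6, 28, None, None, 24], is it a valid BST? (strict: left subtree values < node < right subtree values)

Level-order array: [34, 3, None, 6, 28, None, None, 24]
Validate using subtree bounds (lo, hi): at each node, require lo < value < hi,
then recurse left with hi=value and right with lo=value.
Preorder trace (stopping at first violation):
  at node 34 with bounds (-inf, +inf): OK
  at node 3 with bounds (-inf, 34): OK
  at node 6 with bounds (-inf, 3): VIOLATION
Node 6 violates its bound: not (-inf < 6 < 3).
Result: Not a valid BST


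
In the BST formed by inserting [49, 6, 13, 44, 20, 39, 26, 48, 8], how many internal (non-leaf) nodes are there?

Tree built from: [49, 6, 13, 44, 20, 39, 26, 48, 8]
Tree (level-order array): [49, 6, None, None, 13, 8, 44, None, None, 20, 48, None, 39, None, None, 26]
Rule: An internal node has at least one child.
Per-node child counts:
  node 49: 1 child(ren)
  node 6: 1 child(ren)
  node 13: 2 child(ren)
  node 8: 0 child(ren)
  node 44: 2 child(ren)
  node 20: 1 child(ren)
  node 39: 1 child(ren)
  node 26: 0 child(ren)
  node 48: 0 child(ren)
Matching nodes: [49, 6, 13, 44, 20, 39]
Count of internal (non-leaf) nodes: 6


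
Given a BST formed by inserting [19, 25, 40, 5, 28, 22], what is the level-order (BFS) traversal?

Tree insertion order: [19, 25, 40, 5, 28, 22]
Tree (level-order array): [19, 5, 25, None, None, 22, 40, None, None, 28]
BFS from the root, enqueuing left then right child of each popped node:
  queue [19] -> pop 19, enqueue [5, 25], visited so far: [19]
  queue [5, 25] -> pop 5, enqueue [none], visited so far: [19, 5]
  queue [25] -> pop 25, enqueue [22, 40], visited so far: [19, 5, 25]
  queue [22, 40] -> pop 22, enqueue [none], visited so far: [19, 5, 25, 22]
  queue [40] -> pop 40, enqueue [28], visited so far: [19, 5, 25, 22, 40]
  queue [28] -> pop 28, enqueue [none], visited so far: [19, 5, 25, 22, 40, 28]
Result: [19, 5, 25, 22, 40, 28]


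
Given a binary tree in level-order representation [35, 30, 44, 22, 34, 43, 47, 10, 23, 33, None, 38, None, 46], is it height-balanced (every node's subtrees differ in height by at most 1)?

Tree (level-order array): [35, 30, 44, 22, 34, 43, 47, 10, 23, 33, None, 38, None, 46]
Definition: a tree is height-balanced if, at every node, |h(left) - h(right)| <= 1 (empty subtree has height -1).
Bottom-up per-node check:
  node 10: h_left=-1, h_right=-1, diff=0 [OK], height=0
  node 23: h_left=-1, h_right=-1, diff=0 [OK], height=0
  node 22: h_left=0, h_right=0, diff=0 [OK], height=1
  node 33: h_left=-1, h_right=-1, diff=0 [OK], height=0
  node 34: h_left=0, h_right=-1, diff=1 [OK], height=1
  node 30: h_left=1, h_right=1, diff=0 [OK], height=2
  node 38: h_left=-1, h_right=-1, diff=0 [OK], height=0
  node 43: h_left=0, h_right=-1, diff=1 [OK], height=1
  node 46: h_left=-1, h_right=-1, diff=0 [OK], height=0
  node 47: h_left=0, h_right=-1, diff=1 [OK], height=1
  node 44: h_left=1, h_right=1, diff=0 [OK], height=2
  node 35: h_left=2, h_right=2, diff=0 [OK], height=3
All nodes satisfy the balance condition.
Result: Balanced


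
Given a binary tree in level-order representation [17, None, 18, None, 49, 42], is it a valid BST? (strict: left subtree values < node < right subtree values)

Level-order array: [17, None, 18, None, 49, 42]
Validate using subtree bounds (lo, hi): at each node, require lo < value < hi,
then recurse left with hi=value and right with lo=value.
Preorder trace (stopping at first violation):
  at node 17 with bounds (-inf, +inf): OK
  at node 18 with bounds (17, +inf): OK
  at node 49 with bounds (18, +inf): OK
  at node 42 with bounds (18, 49): OK
No violation found at any node.
Result: Valid BST


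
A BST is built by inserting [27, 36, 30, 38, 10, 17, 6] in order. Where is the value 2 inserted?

Starting tree (level order): [27, 10, 36, 6, 17, 30, 38]
Insertion path: 27 -> 10 -> 6
Result: insert 2 as left child of 6
Final tree (level order): [27, 10, 36, 6, 17, 30, 38, 2]


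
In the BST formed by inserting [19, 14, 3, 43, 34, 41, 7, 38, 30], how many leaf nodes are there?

Tree built from: [19, 14, 3, 43, 34, 41, 7, 38, 30]
Tree (level-order array): [19, 14, 43, 3, None, 34, None, None, 7, 30, 41, None, None, None, None, 38]
Rule: A leaf has 0 children.
Per-node child counts:
  node 19: 2 child(ren)
  node 14: 1 child(ren)
  node 3: 1 child(ren)
  node 7: 0 child(ren)
  node 43: 1 child(ren)
  node 34: 2 child(ren)
  node 30: 0 child(ren)
  node 41: 1 child(ren)
  node 38: 0 child(ren)
Matching nodes: [7, 30, 38]
Count of leaf nodes: 3


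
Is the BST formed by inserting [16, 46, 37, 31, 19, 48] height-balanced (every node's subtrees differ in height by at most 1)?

Tree (level-order array): [16, None, 46, 37, 48, 31, None, None, None, 19]
Definition: a tree is height-balanced if, at every node, |h(left) - h(right)| <= 1 (empty subtree has height -1).
Bottom-up per-node check:
  node 19: h_left=-1, h_right=-1, diff=0 [OK], height=0
  node 31: h_left=0, h_right=-1, diff=1 [OK], height=1
  node 37: h_left=1, h_right=-1, diff=2 [FAIL (|1--1|=2 > 1)], height=2
  node 48: h_left=-1, h_right=-1, diff=0 [OK], height=0
  node 46: h_left=2, h_right=0, diff=2 [FAIL (|2-0|=2 > 1)], height=3
  node 16: h_left=-1, h_right=3, diff=4 [FAIL (|-1-3|=4 > 1)], height=4
Node 37 violates the condition: |1 - -1| = 2 > 1.
Result: Not balanced


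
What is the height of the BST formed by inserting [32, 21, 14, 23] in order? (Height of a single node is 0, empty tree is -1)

Insertion order: [32, 21, 14, 23]
Tree (level-order array): [32, 21, None, 14, 23]
Compute height bottom-up (empty subtree = -1):
  height(14) = 1 + max(-1, -1) = 0
  height(23) = 1 + max(-1, -1) = 0
  height(21) = 1 + max(0, 0) = 1
  height(32) = 1 + max(1, -1) = 2
Height = 2


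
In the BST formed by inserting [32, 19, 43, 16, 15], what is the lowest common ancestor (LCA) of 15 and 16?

Tree insertion order: [32, 19, 43, 16, 15]
Tree (level-order array): [32, 19, 43, 16, None, None, None, 15]
In a BST, the LCA of p=15, q=16 is the first node v on the
root-to-leaf path with p <= v <= q (go left if both < v, right if both > v).
Walk from root:
  at 32: both 15 and 16 < 32, go left
  at 19: both 15 and 16 < 19, go left
  at 16: 15 <= 16 <= 16, this is the LCA
LCA = 16


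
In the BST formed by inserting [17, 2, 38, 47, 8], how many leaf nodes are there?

Tree built from: [17, 2, 38, 47, 8]
Tree (level-order array): [17, 2, 38, None, 8, None, 47]
Rule: A leaf has 0 children.
Per-node child counts:
  node 17: 2 child(ren)
  node 2: 1 child(ren)
  node 8: 0 child(ren)
  node 38: 1 child(ren)
  node 47: 0 child(ren)
Matching nodes: [8, 47]
Count of leaf nodes: 2


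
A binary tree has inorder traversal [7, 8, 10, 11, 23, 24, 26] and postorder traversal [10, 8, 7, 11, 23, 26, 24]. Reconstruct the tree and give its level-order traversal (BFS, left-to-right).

Inorder:   [7, 8, 10, 11, 23, 24, 26]
Postorder: [10, 8, 7, 11, 23, 26, 24]
Algorithm: postorder visits root last, so walk postorder right-to-left;
each value is the root of the current inorder slice — split it at that
value, recurse on the right subtree first, then the left.
Recursive splits:
  root=24; inorder splits into left=[7, 8, 10, 11, 23], right=[26]
  root=26; inorder splits into left=[], right=[]
  root=23; inorder splits into left=[7, 8, 10, 11], right=[]
  root=11; inorder splits into left=[7, 8, 10], right=[]
  root=7; inorder splits into left=[], right=[8, 10]
  root=8; inorder splits into left=[], right=[10]
  root=10; inorder splits into left=[], right=[]
Reconstructed level-order: [24, 23, 26, 11, 7, 8, 10]


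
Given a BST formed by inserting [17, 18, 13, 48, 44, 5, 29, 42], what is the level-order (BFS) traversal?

Tree insertion order: [17, 18, 13, 48, 44, 5, 29, 42]
Tree (level-order array): [17, 13, 18, 5, None, None, 48, None, None, 44, None, 29, None, None, 42]
BFS from the root, enqueuing left then right child of each popped node:
  queue [17] -> pop 17, enqueue [13, 18], visited so far: [17]
  queue [13, 18] -> pop 13, enqueue [5], visited so far: [17, 13]
  queue [18, 5] -> pop 18, enqueue [48], visited so far: [17, 13, 18]
  queue [5, 48] -> pop 5, enqueue [none], visited so far: [17, 13, 18, 5]
  queue [48] -> pop 48, enqueue [44], visited so far: [17, 13, 18, 5, 48]
  queue [44] -> pop 44, enqueue [29], visited so far: [17, 13, 18, 5, 48, 44]
  queue [29] -> pop 29, enqueue [42], visited so far: [17, 13, 18, 5, 48, 44, 29]
  queue [42] -> pop 42, enqueue [none], visited so far: [17, 13, 18, 5, 48, 44, 29, 42]
Result: [17, 13, 18, 5, 48, 44, 29, 42]


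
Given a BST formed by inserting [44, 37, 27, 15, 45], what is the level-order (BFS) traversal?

Tree insertion order: [44, 37, 27, 15, 45]
Tree (level-order array): [44, 37, 45, 27, None, None, None, 15]
BFS from the root, enqueuing left then right child of each popped node:
  queue [44] -> pop 44, enqueue [37, 45], visited so far: [44]
  queue [37, 45] -> pop 37, enqueue [27], visited so far: [44, 37]
  queue [45, 27] -> pop 45, enqueue [none], visited so far: [44, 37, 45]
  queue [27] -> pop 27, enqueue [15], visited so far: [44, 37, 45, 27]
  queue [15] -> pop 15, enqueue [none], visited so far: [44, 37, 45, 27, 15]
Result: [44, 37, 45, 27, 15]


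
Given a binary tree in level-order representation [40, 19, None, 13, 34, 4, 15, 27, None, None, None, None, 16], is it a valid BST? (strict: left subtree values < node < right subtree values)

Level-order array: [40, 19, None, 13, 34, 4, 15, 27, None, None, None, None, 16]
Validate using subtree bounds (lo, hi): at each node, require lo < value < hi,
then recurse left with hi=value and right with lo=value.
Preorder trace (stopping at first violation):
  at node 40 with bounds (-inf, +inf): OK
  at node 19 with bounds (-inf, 40): OK
  at node 13 with bounds (-inf, 19): OK
  at node 4 with bounds (-inf, 13): OK
  at node 15 with bounds (13, 19): OK
  at node 16 with bounds (15, 19): OK
  at node 34 with bounds (19, 40): OK
  at node 27 with bounds (19, 34): OK
No violation found at any node.
Result: Valid BST


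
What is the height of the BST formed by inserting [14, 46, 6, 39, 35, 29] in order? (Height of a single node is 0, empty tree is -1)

Insertion order: [14, 46, 6, 39, 35, 29]
Tree (level-order array): [14, 6, 46, None, None, 39, None, 35, None, 29]
Compute height bottom-up (empty subtree = -1):
  height(6) = 1 + max(-1, -1) = 0
  height(29) = 1 + max(-1, -1) = 0
  height(35) = 1 + max(0, -1) = 1
  height(39) = 1 + max(1, -1) = 2
  height(46) = 1 + max(2, -1) = 3
  height(14) = 1 + max(0, 3) = 4
Height = 4


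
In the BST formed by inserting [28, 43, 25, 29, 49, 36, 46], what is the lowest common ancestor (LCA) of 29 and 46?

Tree insertion order: [28, 43, 25, 29, 49, 36, 46]
Tree (level-order array): [28, 25, 43, None, None, 29, 49, None, 36, 46]
In a BST, the LCA of p=29, q=46 is the first node v on the
root-to-leaf path with p <= v <= q (go left if both < v, right if both > v).
Walk from root:
  at 28: both 29 and 46 > 28, go right
  at 43: 29 <= 43 <= 46, this is the LCA
LCA = 43


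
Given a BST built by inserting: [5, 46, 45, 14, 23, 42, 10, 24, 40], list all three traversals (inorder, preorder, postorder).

Tree insertion order: [5, 46, 45, 14, 23, 42, 10, 24, 40]
Tree (level-order array): [5, None, 46, 45, None, 14, None, 10, 23, None, None, None, 42, 24, None, None, 40]
Inorder (L, root, R): [5, 10, 14, 23, 24, 40, 42, 45, 46]
Preorder (root, L, R): [5, 46, 45, 14, 10, 23, 42, 24, 40]
Postorder (L, R, root): [10, 40, 24, 42, 23, 14, 45, 46, 5]


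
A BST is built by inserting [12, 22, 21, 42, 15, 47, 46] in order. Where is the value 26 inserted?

Starting tree (level order): [12, None, 22, 21, 42, 15, None, None, 47, None, None, 46]
Insertion path: 12 -> 22 -> 42
Result: insert 26 as left child of 42
Final tree (level order): [12, None, 22, 21, 42, 15, None, 26, 47, None, None, None, None, 46]


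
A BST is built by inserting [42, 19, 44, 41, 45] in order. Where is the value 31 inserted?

Starting tree (level order): [42, 19, 44, None, 41, None, 45]
Insertion path: 42 -> 19 -> 41
Result: insert 31 as left child of 41
Final tree (level order): [42, 19, 44, None, 41, None, 45, 31]


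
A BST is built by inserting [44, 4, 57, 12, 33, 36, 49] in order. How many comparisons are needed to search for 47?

Search path for 47: 44 -> 57 -> 49
Found: False
Comparisons: 3


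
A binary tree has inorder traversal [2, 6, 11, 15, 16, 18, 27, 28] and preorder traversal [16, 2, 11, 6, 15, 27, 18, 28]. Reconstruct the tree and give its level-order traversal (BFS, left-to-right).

Inorder:  [2, 6, 11, 15, 16, 18, 27, 28]
Preorder: [16, 2, 11, 6, 15, 27, 18, 28]
Algorithm: preorder visits root first, so consume preorder in order;
for each root, split the current inorder slice at that value into
left-subtree inorder and right-subtree inorder, then recurse.
Recursive splits:
  root=16; inorder splits into left=[2, 6, 11, 15], right=[18, 27, 28]
  root=2; inorder splits into left=[], right=[6, 11, 15]
  root=11; inorder splits into left=[6], right=[15]
  root=6; inorder splits into left=[], right=[]
  root=15; inorder splits into left=[], right=[]
  root=27; inorder splits into left=[18], right=[28]
  root=18; inorder splits into left=[], right=[]
  root=28; inorder splits into left=[], right=[]
Reconstructed level-order: [16, 2, 27, 11, 18, 28, 6, 15]


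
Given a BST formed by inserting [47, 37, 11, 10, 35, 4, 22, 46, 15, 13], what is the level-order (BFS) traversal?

Tree insertion order: [47, 37, 11, 10, 35, 4, 22, 46, 15, 13]
Tree (level-order array): [47, 37, None, 11, 46, 10, 35, None, None, 4, None, 22, None, None, None, 15, None, 13]
BFS from the root, enqueuing left then right child of each popped node:
  queue [47] -> pop 47, enqueue [37], visited so far: [47]
  queue [37] -> pop 37, enqueue [11, 46], visited so far: [47, 37]
  queue [11, 46] -> pop 11, enqueue [10, 35], visited so far: [47, 37, 11]
  queue [46, 10, 35] -> pop 46, enqueue [none], visited so far: [47, 37, 11, 46]
  queue [10, 35] -> pop 10, enqueue [4], visited so far: [47, 37, 11, 46, 10]
  queue [35, 4] -> pop 35, enqueue [22], visited so far: [47, 37, 11, 46, 10, 35]
  queue [4, 22] -> pop 4, enqueue [none], visited so far: [47, 37, 11, 46, 10, 35, 4]
  queue [22] -> pop 22, enqueue [15], visited so far: [47, 37, 11, 46, 10, 35, 4, 22]
  queue [15] -> pop 15, enqueue [13], visited so far: [47, 37, 11, 46, 10, 35, 4, 22, 15]
  queue [13] -> pop 13, enqueue [none], visited so far: [47, 37, 11, 46, 10, 35, 4, 22, 15, 13]
Result: [47, 37, 11, 46, 10, 35, 4, 22, 15, 13]


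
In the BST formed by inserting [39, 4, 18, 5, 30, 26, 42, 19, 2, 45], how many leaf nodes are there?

Tree built from: [39, 4, 18, 5, 30, 26, 42, 19, 2, 45]
Tree (level-order array): [39, 4, 42, 2, 18, None, 45, None, None, 5, 30, None, None, None, None, 26, None, 19]
Rule: A leaf has 0 children.
Per-node child counts:
  node 39: 2 child(ren)
  node 4: 2 child(ren)
  node 2: 0 child(ren)
  node 18: 2 child(ren)
  node 5: 0 child(ren)
  node 30: 1 child(ren)
  node 26: 1 child(ren)
  node 19: 0 child(ren)
  node 42: 1 child(ren)
  node 45: 0 child(ren)
Matching nodes: [2, 5, 19, 45]
Count of leaf nodes: 4


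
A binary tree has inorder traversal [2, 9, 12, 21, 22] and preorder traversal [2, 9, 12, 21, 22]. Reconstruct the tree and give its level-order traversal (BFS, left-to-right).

Inorder:  [2, 9, 12, 21, 22]
Preorder: [2, 9, 12, 21, 22]
Algorithm: preorder visits root first, so consume preorder in order;
for each root, split the current inorder slice at that value into
left-subtree inorder and right-subtree inorder, then recurse.
Recursive splits:
  root=2; inorder splits into left=[], right=[9, 12, 21, 22]
  root=9; inorder splits into left=[], right=[12, 21, 22]
  root=12; inorder splits into left=[], right=[21, 22]
  root=21; inorder splits into left=[], right=[22]
  root=22; inorder splits into left=[], right=[]
Reconstructed level-order: [2, 9, 12, 21, 22]


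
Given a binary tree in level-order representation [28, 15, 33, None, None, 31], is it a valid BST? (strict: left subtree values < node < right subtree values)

Level-order array: [28, 15, 33, None, None, 31]
Validate using subtree bounds (lo, hi): at each node, require lo < value < hi,
then recurse left with hi=value and right with lo=value.
Preorder trace (stopping at first violation):
  at node 28 with bounds (-inf, +inf): OK
  at node 15 with bounds (-inf, 28): OK
  at node 33 with bounds (28, +inf): OK
  at node 31 with bounds (28, 33): OK
No violation found at any node.
Result: Valid BST


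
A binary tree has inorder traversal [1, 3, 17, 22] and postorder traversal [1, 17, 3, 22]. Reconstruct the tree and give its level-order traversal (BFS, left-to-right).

Inorder:   [1, 3, 17, 22]
Postorder: [1, 17, 3, 22]
Algorithm: postorder visits root last, so walk postorder right-to-left;
each value is the root of the current inorder slice — split it at that
value, recurse on the right subtree first, then the left.
Recursive splits:
  root=22; inorder splits into left=[1, 3, 17], right=[]
  root=3; inorder splits into left=[1], right=[17]
  root=17; inorder splits into left=[], right=[]
  root=1; inorder splits into left=[], right=[]
Reconstructed level-order: [22, 3, 1, 17]


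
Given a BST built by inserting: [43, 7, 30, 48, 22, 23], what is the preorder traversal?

Tree insertion order: [43, 7, 30, 48, 22, 23]
Tree (level-order array): [43, 7, 48, None, 30, None, None, 22, None, None, 23]
Preorder traversal: [43, 7, 30, 22, 23, 48]


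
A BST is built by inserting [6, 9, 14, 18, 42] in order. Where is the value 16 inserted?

Starting tree (level order): [6, None, 9, None, 14, None, 18, None, 42]
Insertion path: 6 -> 9 -> 14 -> 18
Result: insert 16 as left child of 18
Final tree (level order): [6, None, 9, None, 14, None, 18, 16, 42]


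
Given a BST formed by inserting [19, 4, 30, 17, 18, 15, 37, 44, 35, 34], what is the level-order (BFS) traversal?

Tree insertion order: [19, 4, 30, 17, 18, 15, 37, 44, 35, 34]
Tree (level-order array): [19, 4, 30, None, 17, None, 37, 15, 18, 35, 44, None, None, None, None, 34]
BFS from the root, enqueuing left then right child of each popped node:
  queue [19] -> pop 19, enqueue [4, 30], visited so far: [19]
  queue [4, 30] -> pop 4, enqueue [17], visited so far: [19, 4]
  queue [30, 17] -> pop 30, enqueue [37], visited so far: [19, 4, 30]
  queue [17, 37] -> pop 17, enqueue [15, 18], visited so far: [19, 4, 30, 17]
  queue [37, 15, 18] -> pop 37, enqueue [35, 44], visited so far: [19, 4, 30, 17, 37]
  queue [15, 18, 35, 44] -> pop 15, enqueue [none], visited so far: [19, 4, 30, 17, 37, 15]
  queue [18, 35, 44] -> pop 18, enqueue [none], visited so far: [19, 4, 30, 17, 37, 15, 18]
  queue [35, 44] -> pop 35, enqueue [34], visited so far: [19, 4, 30, 17, 37, 15, 18, 35]
  queue [44, 34] -> pop 44, enqueue [none], visited so far: [19, 4, 30, 17, 37, 15, 18, 35, 44]
  queue [34] -> pop 34, enqueue [none], visited so far: [19, 4, 30, 17, 37, 15, 18, 35, 44, 34]
Result: [19, 4, 30, 17, 37, 15, 18, 35, 44, 34]


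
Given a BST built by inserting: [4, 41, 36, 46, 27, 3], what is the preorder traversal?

Tree insertion order: [4, 41, 36, 46, 27, 3]
Tree (level-order array): [4, 3, 41, None, None, 36, 46, 27]
Preorder traversal: [4, 3, 41, 36, 27, 46]


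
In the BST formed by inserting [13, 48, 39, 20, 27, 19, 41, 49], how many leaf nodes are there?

Tree built from: [13, 48, 39, 20, 27, 19, 41, 49]
Tree (level-order array): [13, None, 48, 39, 49, 20, 41, None, None, 19, 27]
Rule: A leaf has 0 children.
Per-node child counts:
  node 13: 1 child(ren)
  node 48: 2 child(ren)
  node 39: 2 child(ren)
  node 20: 2 child(ren)
  node 19: 0 child(ren)
  node 27: 0 child(ren)
  node 41: 0 child(ren)
  node 49: 0 child(ren)
Matching nodes: [19, 27, 41, 49]
Count of leaf nodes: 4


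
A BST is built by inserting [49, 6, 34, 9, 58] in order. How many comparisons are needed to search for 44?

Search path for 44: 49 -> 6 -> 34
Found: False
Comparisons: 3


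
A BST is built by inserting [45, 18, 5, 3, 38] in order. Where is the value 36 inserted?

Starting tree (level order): [45, 18, None, 5, 38, 3]
Insertion path: 45 -> 18 -> 38
Result: insert 36 as left child of 38
Final tree (level order): [45, 18, None, 5, 38, 3, None, 36]


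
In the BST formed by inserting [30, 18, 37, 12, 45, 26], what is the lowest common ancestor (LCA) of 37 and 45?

Tree insertion order: [30, 18, 37, 12, 45, 26]
Tree (level-order array): [30, 18, 37, 12, 26, None, 45]
In a BST, the LCA of p=37, q=45 is the first node v on the
root-to-leaf path with p <= v <= q (go left if both < v, right if both > v).
Walk from root:
  at 30: both 37 and 45 > 30, go right
  at 37: 37 <= 37 <= 45, this is the LCA
LCA = 37


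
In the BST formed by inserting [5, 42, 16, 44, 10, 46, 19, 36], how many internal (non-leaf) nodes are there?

Tree built from: [5, 42, 16, 44, 10, 46, 19, 36]
Tree (level-order array): [5, None, 42, 16, 44, 10, 19, None, 46, None, None, None, 36]
Rule: An internal node has at least one child.
Per-node child counts:
  node 5: 1 child(ren)
  node 42: 2 child(ren)
  node 16: 2 child(ren)
  node 10: 0 child(ren)
  node 19: 1 child(ren)
  node 36: 0 child(ren)
  node 44: 1 child(ren)
  node 46: 0 child(ren)
Matching nodes: [5, 42, 16, 19, 44]
Count of internal (non-leaf) nodes: 5


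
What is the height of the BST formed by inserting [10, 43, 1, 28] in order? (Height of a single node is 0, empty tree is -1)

Insertion order: [10, 43, 1, 28]
Tree (level-order array): [10, 1, 43, None, None, 28]
Compute height bottom-up (empty subtree = -1):
  height(1) = 1 + max(-1, -1) = 0
  height(28) = 1 + max(-1, -1) = 0
  height(43) = 1 + max(0, -1) = 1
  height(10) = 1 + max(0, 1) = 2
Height = 2


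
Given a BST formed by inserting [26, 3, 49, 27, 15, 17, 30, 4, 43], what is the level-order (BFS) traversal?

Tree insertion order: [26, 3, 49, 27, 15, 17, 30, 4, 43]
Tree (level-order array): [26, 3, 49, None, 15, 27, None, 4, 17, None, 30, None, None, None, None, None, 43]
BFS from the root, enqueuing left then right child of each popped node:
  queue [26] -> pop 26, enqueue [3, 49], visited so far: [26]
  queue [3, 49] -> pop 3, enqueue [15], visited so far: [26, 3]
  queue [49, 15] -> pop 49, enqueue [27], visited so far: [26, 3, 49]
  queue [15, 27] -> pop 15, enqueue [4, 17], visited so far: [26, 3, 49, 15]
  queue [27, 4, 17] -> pop 27, enqueue [30], visited so far: [26, 3, 49, 15, 27]
  queue [4, 17, 30] -> pop 4, enqueue [none], visited so far: [26, 3, 49, 15, 27, 4]
  queue [17, 30] -> pop 17, enqueue [none], visited so far: [26, 3, 49, 15, 27, 4, 17]
  queue [30] -> pop 30, enqueue [43], visited so far: [26, 3, 49, 15, 27, 4, 17, 30]
  queue [43] -> pop 43, enqueue [none], visited so far: [26, 3, 49, 15, 27, 4, 17, 30, 43]
Result: [26, 3, 49, 15, 27, 4, 17, 30, 43]


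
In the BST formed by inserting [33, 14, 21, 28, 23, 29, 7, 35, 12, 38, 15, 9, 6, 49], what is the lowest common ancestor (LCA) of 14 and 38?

Tree insertion order: [33, 14, 21, 28, 23, 29, 7, 35, 12, 38, 15, 9, 6, 49]
Tree (level-order array): [33, 14, 35, 7, 21, None, 38, 6, 12, 15, 28, None, 49, None, None, 9, None, None, None, 23, 29]
In a BST, the LCA of p=14, q=38 is the first node v on the
root-to-leaf path with p <= v <= q (go left if both < v, right if both > v).
Walk from root:
  at 33: 14 <= 33 <= 38, this is the LCA
LCA = 33


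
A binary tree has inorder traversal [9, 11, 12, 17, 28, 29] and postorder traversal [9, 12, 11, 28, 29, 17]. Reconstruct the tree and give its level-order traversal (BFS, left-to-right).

Inorder:   [9, 11, 12, 17, 28, 29]
Postorder: [9, 12, 11, 28, 29, 17]
Algorithm: postorder visits root last, so walk postorder right-to-left;
each value is the root of the current inorder slice — split it at that
value, recurse on the right subtree first, then the left.
Recursive splits:
  root=17; inorder splits into left=[9, 11, 12], right=[28, 29]
  root=29; inorder splits into left=[28], right=[]
  root=28; inorder splits into left=[], right=[]
  root=11; inorder splits into left=[9], right=[12]
  root=12; inorder splits into left=[], right=[]
  root=9; inorder splits into left=[], right=[]
Reconstructed level-order: [17, 11, 29, 9, 12, 28]


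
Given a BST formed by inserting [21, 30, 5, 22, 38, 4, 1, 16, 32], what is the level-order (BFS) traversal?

Tree insertion order: [21, 30, 5, 22, 38, 4, 1, 16, 32]
Tree (level-order array): [21, 5, 30, 4, 16, 22, 38, 1, None, None, None, None, None, 32]
BFS from the root, enqueuing left then right child of each popped node:
  queue [21] -> pop 21, enqueue [5, 30], visited so far: [21]
  queue [5, 30] -> pop 5, enqueue [4, 16], visited so far: [21, 5]
  queue [30, 4, 16] -> pop 30, enqueue [22, 38], visited so far: [21, 5, 30]
  queue [4, 16, 22, 38] -> pop 4, enqueue [1], visited so far: [21, 5, 30, 4]
  queue [16, 22, 38, 1] -> pop 16, enqueue [none], visited so far: [21, 5, 30, 4, 16]
  queue [22, 38, 1] -> pop 22, enqueue [none], visited so far: [21, 5, 30, 4, 16, 22]
  queue [38, 1] -> pop 38, enqueue [32], visited so far: [21, 5, 30, 4, 16, 22, 38]
  queue [1, 32] -> pop 1, enqueue [none], visited so far: [21, 5, 30, 4, 16, 22, 38, 1]
  queue [32] -> pop 32, enqueue [none], visited so far: [21, 5, 30, 4, 16, 22, 38, 1, 32]
Result: [21, 5, 30, 4, 16, 22, 38, 1, 32]


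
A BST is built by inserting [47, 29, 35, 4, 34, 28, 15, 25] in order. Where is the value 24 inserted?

Starting tree (level order): [47, 29, None, 4, 35, None, 28, 34, None, 15, None, None, None, None, 25]
Insertion path: 47 -> 29 -> 4 -> 28 -> 15 -> 25
Result: insert 24 as left child of 25
Final tree (level order): [47, 29, None, 4, 35, None, 28, 34, None, 15, None, None, None, None, 25, 24]
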